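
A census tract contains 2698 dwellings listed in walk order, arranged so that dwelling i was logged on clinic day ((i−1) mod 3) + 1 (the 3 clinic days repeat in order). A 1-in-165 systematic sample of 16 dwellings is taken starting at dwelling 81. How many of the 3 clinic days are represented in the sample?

Consecutive selections differ by k = 165, so their clinic day numbers differ by 165 mod 3 = 0.
gcd(165, 3) = 3, so the sample visits 3/3 = 1 distinct residues mod 3.
Start 81 is clinic day 3; the clinic days hit are 3.

1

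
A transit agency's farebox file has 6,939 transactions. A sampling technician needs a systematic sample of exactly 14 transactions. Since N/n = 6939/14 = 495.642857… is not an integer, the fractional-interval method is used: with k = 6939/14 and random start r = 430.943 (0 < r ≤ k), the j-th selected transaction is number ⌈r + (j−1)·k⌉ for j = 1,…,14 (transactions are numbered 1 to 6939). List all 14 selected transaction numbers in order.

431, 927, 1423, 1918, 2414, 2910, 3405, 3901, 4397, 4892, 5388, 5884, 6379, 6875

j=1: r + 0k = 430.943 → ⌈·⌉ = 431
j=2: r + 1k = 926.585857… → ⌈·⌉ = 927
j=3: r + 2k = 1422.228714… → ⌈·⌉ = 1423
j=4: r + 3k = 1917.871571… → ⌈·⌉ = 1918
j=5: r + 4k = 2413.514428… → ⌈·⌉ = 2414
j=6: r + 5k = 2909.157285… → ⌈·⌉ = 2910
j=7: r + 6k = 3404.800142… → ⌈·⌉ = 3405
j=8: r + 7k = 3900.443 → ⌈·⌉ = 3901
j=9: r + 8k = 4396.085857… → ⌈·⌉ = 4397
j=10: r + 9k = 4891.728714… → ⌈·⌉ = 4892
j=11: r + 10k = 5387.371571… → ⌈·⌉ = 5388
j=12: r + 11k = 5883.014428… → ⌈·⌉ = 5884
j=13: r + 12k = 6378.657285… → ⌈·⌉ = 6379
j=14: r + 13k = 6874.300142… → ⌈·⌉ = 6875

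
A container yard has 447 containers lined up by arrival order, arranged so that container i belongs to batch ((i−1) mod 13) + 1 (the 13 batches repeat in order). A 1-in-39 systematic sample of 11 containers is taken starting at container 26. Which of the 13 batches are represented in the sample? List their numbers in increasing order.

Consecutive selections differ by k = 39, so their batch numbers differ by 39 mod 13 = 0.
gcd(39, 13) = 13, so the sample visits 13/13 = 1 distinct residues mod 13.
Start 26 is batch 13; the batches hit are 13.

13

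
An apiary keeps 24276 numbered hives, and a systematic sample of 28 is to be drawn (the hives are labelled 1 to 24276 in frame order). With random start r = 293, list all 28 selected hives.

293, 1160, 2027, 2894, 3761, 4628, 5495, 6362, 7229, 8096, 8963, 9830, 10697, 11564, 12431, 13298, 14165, 15032, 15899, 16766, 17633, 18500, 19367, 20234, 21101, 21968, 22835, 23702

k = N/n = 24276/28 = 867
hive 1: 293
hive 2: 293 + 867 = 1160
hive 3: 1160 + 867 = 2027
hive 4: 2027 + 867 = 2894
hive 5: 2894 + 867 = 3761
hive 6: 3761 + 867 = 4628
hive 7: 4628 + 867 = 5495
hive 8: 5495 + 867 = 6362
hive 9: 6362 + 867 = 7229
hive 10: 7229 + 867 = 8096
hive 11: 8096 + 867 = 8963
hive 12: 8963 + 867 = 9830
hive 13: 9830 + 867 = 10697
hive 14: 10697 + 867 = 11564
hive 15: 11564 + 867 = 12431
hive 16: 12431 + 867 = 13298
hive 17: 13298 + 867 = 14165
hive 18: 14165 + 867 = 15032
hive 19: 15032 + 867 = 15899
hive 20: 15899 + 867 = 16766
hive 21: 16766 + 867 = 17633
hive 22: 17633 + 867 = 18500
hive 23: 18500 + 867 = 19367
hive 24: 19367 + 867 = 20234
hive 25: 20234 + 867 = 21101
hive 26: 21101 + 867 = 21968
hive 27: 21968 + 867 = 22835
hive 28: 22835 + 867 = 23702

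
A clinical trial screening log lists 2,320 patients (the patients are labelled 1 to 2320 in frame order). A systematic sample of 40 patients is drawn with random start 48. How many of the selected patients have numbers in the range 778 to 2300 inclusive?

k = 2320/40 = 58
First selection ≥ 778: 48 + ⌈(778−48)/58⌉·58 = 48 + 13×58 = 802
Last selection ≤ 2300: 48 + ⌊(2300−48)/58⌋·58 = 48 + 38×58 = 2252
Count = 38 − 13 + 1 = 26

26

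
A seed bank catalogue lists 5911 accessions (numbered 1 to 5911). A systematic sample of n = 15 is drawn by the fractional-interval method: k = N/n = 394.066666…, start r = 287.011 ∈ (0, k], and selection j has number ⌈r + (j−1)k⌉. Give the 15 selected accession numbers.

288, 682, 1076, 1470, 1864, 2258, 2652, 3046, 3440, 3834, 4228, 4622, 5016, 5410, 5804

j=1: r + 0k = 287.011 → ⌈·⌉ = 288
j=2: r + 1k = 681.077666… → ⌈·⌉ = 682
j=3: r + 2k = 1075.144333… → ⌈·⌉ = 1076
j=4: r + 3k = 1469.211 → ⌈·⌉ = 1470
j=5: r + 4k = 1863.277666… → ⌈·⌉ = 1864
j=6: r + 5k = 2257.344333… → ⌈·⌉ = 2258
j=7: r + 6k = 2651.411 → ⌈·⌉ = 2652
j=8: r + 7k = 3045.477666… → ⌈·⌉ = 3046
j=9: r + 8k = 3439.544333… → ⌈·⌉ = 3440
j=10: r + 9k = 3833.611 → ⌈·⌉ = 3834
j=11: r + 10k = 4227.677666… → ⌈·⌉ = 4228
j=12: r + 11k = 4621.744333… → ⌈·⌉ = 4622
j=13: r + 12k = 5015.811 → ⌈·⌉ = 5016
j=14: r + 13k = 5409.877666… → ⌈·⌉ = 5410
j=15: r + 14k = 5803.944333… → ⌈·⌉ = 5804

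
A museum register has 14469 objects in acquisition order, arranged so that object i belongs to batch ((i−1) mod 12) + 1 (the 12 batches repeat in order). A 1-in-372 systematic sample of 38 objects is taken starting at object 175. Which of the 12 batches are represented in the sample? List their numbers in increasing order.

7

Consecutive selections differ by k = 372, so their batch numbers differ by 372 mod 12 = 0.
gcd(372, 12) = 12, so the sample visits 12/12 = 1 distinct residues mod 12.
Start 175 is batch 7; the batches hit are 7.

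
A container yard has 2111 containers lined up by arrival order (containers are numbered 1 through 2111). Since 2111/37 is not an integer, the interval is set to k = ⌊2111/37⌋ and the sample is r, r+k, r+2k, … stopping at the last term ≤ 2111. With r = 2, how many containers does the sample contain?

38

k = ⌊2111/37⌋ = 57
Achieved size = ⌊(2111 − 2)/57⌋ + 1 = ⌊2109/57⌋ + 1 = 37 + 1 = 38
(last selection: 2 + 37×57 = 2111 ≤ 2111; next would be 2168 > 2111)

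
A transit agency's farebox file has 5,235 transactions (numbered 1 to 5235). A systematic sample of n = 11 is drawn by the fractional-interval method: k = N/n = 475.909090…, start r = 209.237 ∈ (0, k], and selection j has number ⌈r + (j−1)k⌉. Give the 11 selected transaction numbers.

j=1: r + 0k = 209.237 → ⌈·⌉ = 210
j=2: r + 1k = 685.146090… → ⌈·⌉ = 686
j=3: r + 2k = 1161.055181… → ⌈·⌉ = 1162
j=4: r + 3k = 1636.964272… → ⌈·⌉ = 1637
j=5: r + 4k = 2112.873363… → ⌈·⌉ = 2113
j=6: r + 5k = 2588.782454… → ⌈·⌉ = 2589
j=7: r + 6k = 3064.691545… → ⌈·⌉ = 3065
j=8: r + 7k = 3540.600636… → ⌈·⌉ = 3541
j=9: r + 8k = 4016.509727… → ⌈·⌉ = 4017
j=10: r + 9k = 4492.418818… → ⌈·⌉ = 4493
j=11: r + 10k = 4968.327909… → ⌈·⌉ = 4969

210, 686, 1162, 1637, 2113, 2589, 3065, 3541, 4017, 4493, 4969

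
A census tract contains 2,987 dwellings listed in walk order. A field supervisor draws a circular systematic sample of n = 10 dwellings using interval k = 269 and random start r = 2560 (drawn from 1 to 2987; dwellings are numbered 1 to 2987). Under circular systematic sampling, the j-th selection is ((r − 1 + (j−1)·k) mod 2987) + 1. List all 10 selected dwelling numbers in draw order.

2560, 2829, 111, 380, 649, 918, 1187, 1456, 1725, 1994

Selection 1: 2560
Selection 2: 2560 + 269 = 2829
Selection 3: 2829 + 269 = 3098 → 3098 − 2987 = 111
Selection 4: 111 + 269 = 380
Selection 5: 380 + 269 = 649
Selection 6: 649 + 269 = 918
Selection 7: 918 + 269 = 1187
Selection 8: 1187 + 269 = 1456
Selection 9: 1456 + 269 = 1725
Selection 10: 1725 + 269 = 1994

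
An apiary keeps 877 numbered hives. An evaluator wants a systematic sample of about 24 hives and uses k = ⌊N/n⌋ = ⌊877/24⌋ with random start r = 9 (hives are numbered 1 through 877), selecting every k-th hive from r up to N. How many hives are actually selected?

25

k = ⌊877/24⌋ = 36
Achieved size = ⌊(877 − 9)/36⌋ + 1 = ⌊868/36⌋ + 1 = 24 + 1 = 25
(last selection: 9 + 24×36 = 873 ≤ 877; next would be 909 > 877)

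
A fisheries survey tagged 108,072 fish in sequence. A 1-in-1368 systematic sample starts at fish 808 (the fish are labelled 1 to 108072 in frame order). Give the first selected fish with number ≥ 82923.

84256

k = 1368
Steps past start: ⌈(82923 − 808)/1368⌉ = ⌈82115/1368⌉ = 61
Selected fish: 808 + 61×1368 = 84256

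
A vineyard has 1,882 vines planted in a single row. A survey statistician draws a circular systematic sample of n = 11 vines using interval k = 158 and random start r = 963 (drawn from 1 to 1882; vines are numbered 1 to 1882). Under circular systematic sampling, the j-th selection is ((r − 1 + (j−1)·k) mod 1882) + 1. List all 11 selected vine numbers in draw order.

963, 1121, 1279, 1437, 1595, 1753, 29, 187, 345, 503, 661

Selection 1: 963
Selection 2: 963 + 158 = 1121
Selection 3: 1121 + 158 = 1279
Selection 4: 1279 + 158 = 1437
Selection 5: 1437 + 158 = 1595
Selection 6: 1595 + 158 = 1753
Selection 7: 1753 + 158 = 1911 → 1911 − 1882 = 29
Selection 8: 29 + 158 = 187
Selection 9: 187 + 158 = 345
Selection 10: 345 + 158 = 503
Selection 11: 503 + 158 = 661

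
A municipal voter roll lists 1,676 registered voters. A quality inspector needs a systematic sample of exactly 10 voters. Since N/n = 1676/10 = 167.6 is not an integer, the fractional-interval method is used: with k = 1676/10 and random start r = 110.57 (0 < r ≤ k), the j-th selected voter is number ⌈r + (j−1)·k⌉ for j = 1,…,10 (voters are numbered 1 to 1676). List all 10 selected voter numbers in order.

111, 279, 446, 614, 781, 949, 1117, 1284, 1452, 1619

j=1: r + 0k = 110.57 → ⌈·⌉ = 111
j=2: r + 1k = 278.17 → ⌈·⌉ = 279
j=3: r + 2k = 445.77 → ⌈·⌉ = 446
j=4: r + 3k = 613.37 → ⌈·⌉ = 614
j=5: r + 4k = 780.97 → ⌈·⌉ = 781
j=6: r + 5k = 948.57 → ⌈·⌉ = 949
j=7: r + 6k = 1116.17 → ⌈·⌉ = 1117
j=8: r + 7k = 1283.77 → ⌈·⌉ = 1284
j=9: r + 8k = 1451.37 → ⌈·⌉ = 1452
j=10: r + 9k = 1618.97 → ⌈·⌉ = 1619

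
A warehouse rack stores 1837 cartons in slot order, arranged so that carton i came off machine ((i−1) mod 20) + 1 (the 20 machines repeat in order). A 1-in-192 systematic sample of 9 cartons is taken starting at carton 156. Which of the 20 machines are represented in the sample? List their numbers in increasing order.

4, 8, 12, 16, 20

Consecutive selections differ by k = 192, so their machine numbers differ by 192 mod 20 = 12.
gcd(192, 20) = 4, so the sample visits 20/4 = 5 distinct residues mod 20.
Start 156 is machine 16; the machines hit are 4, 8, 12, 16, 20.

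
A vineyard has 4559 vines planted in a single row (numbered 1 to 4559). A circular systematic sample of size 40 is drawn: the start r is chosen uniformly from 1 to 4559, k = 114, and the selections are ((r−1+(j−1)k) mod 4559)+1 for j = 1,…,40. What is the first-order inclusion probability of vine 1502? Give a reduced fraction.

For each position j, as r ranges over 1…4559 the j-th selection hits every vine exactly once, so vine 1502 is selected for exactly 40 of the 4559 starts.
Inclusion probability = 40/4559.

40/4559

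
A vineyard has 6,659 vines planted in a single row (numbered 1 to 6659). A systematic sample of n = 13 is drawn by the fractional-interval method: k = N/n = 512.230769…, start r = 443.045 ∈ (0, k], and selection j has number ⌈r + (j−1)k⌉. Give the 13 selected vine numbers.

444, 956, 1468, 1980, 2492, 3005, 3517, 4029, 4541, 5054, 5566, 6078, 6590

j=1: r + 0k = 443.045 → ⌈·⌉ = 444
j=2: r + 1k = 955.275769… → ⌈·⌉ = 956
j=3: r + 2k = 1467.506538… → ⌈·⌉ = 1468
j=4: r + 3k = 1979.737307… → ⌈·⌉ = 1980
j=5: r + 4k = 2491.968076… → ⌈·⌉ = 2492
j=6: r + 5k = 3004.198846… → ⌈·⌉ = 3005
j=7: r + 6k = 3516.429615… → ⌈·⌉ = 3517
j=8: r + 7k = 4028.660384… → ⌈·⌉ = 4029
j=9: r + 8k = 4540.891153… → ⌈·⌉ = 4541
j=10: r + 9k = 5053.121923… → ⌈·⌉ = 5054
j=11: r + 10k = 5565.352692… → ⌈·⌉ = 5566
j=12: r + 11k = 6077.583461… → ⌈·⌉ = 6078
j=13: r + 12k = 6589.814230… → ⌈·⌉ = 6590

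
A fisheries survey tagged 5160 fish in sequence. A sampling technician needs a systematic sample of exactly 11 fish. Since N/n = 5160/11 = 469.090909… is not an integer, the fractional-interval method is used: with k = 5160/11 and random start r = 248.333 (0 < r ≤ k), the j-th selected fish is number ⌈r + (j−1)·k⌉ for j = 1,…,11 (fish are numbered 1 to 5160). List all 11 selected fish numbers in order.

j=1: r + 0k = 248.333 → ⌈·⌉ = 249
j=2: r + 1k = 717.423909… → ⌈·⌉ = 718
j=3: r + 2k = 1186.514818… → ⌈·⌉ = 1187
j=4: r + 3k = 1655.605727… → ⌈·⌉ = 1656
j=5: r + 4k = 2124.696636… → ⌈·⌉ = 2125
j=6: r + 5k = 2593.787545… → ⌈·⌉ = 2594
j=7: r + 6k = 3062.878454… → ⌈·⌉ = 3063
j=8: r + 7k = 3531.969363… → ⌈·⌉ = 3532
j=9: r + 8k = 4001.060272… → ⌈·⌉ = 4002
j=10: r + 9k = 4470.151181… → ⌈·⌉ = 4471
j=11: r + 10k = 4939.242090… → ⌈·⌉ = 4940

249, 718, 1187, 1656, 2125, 2594, 3063, 3532, 4002, 4471, 4940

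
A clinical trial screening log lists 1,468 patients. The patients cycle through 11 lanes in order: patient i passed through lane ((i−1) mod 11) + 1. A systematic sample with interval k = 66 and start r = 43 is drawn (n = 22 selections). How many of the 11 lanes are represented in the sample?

1

Consecutive selections differ by k = 66, so their lane numbers differ by 66 mod 11 = 0.
gcd(66, 11) = 11, so the sample visits 11/11 = 1 distinct residues mod 11.
Start 43 is lane 10; the lanes hit are 10.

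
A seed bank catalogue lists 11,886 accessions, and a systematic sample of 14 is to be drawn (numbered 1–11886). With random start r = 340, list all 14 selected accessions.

k = N/n = 11886/14 = 849
accession 1: 340
accession 2: 340 + 849 = 1189
accession 3: 1189 + 849 = 2038
accession 4: 2038 + 849 = 2887
accession 5: 2887 + 849 = 3736
accession 6: 3736 + 849 = 4585
accession 7: 4585 + 849 = 5434
accession 8: 5434 + 849 = 6283
accession 9: 6283 + 849 = 7132
accession 10: 7132 + 849 = 7981
accession 11: 7981 + 849 = 8830
accession 12: 8830 + 849 = 9679
accession 13: 9679 + 849 = 10528
accession 14: 10528 + 849 = 11377

340, 1189, 2038, 2887, 3736, 4585, 5434, 6283, 7132, 7981, 8830, 9679, 10528, 11377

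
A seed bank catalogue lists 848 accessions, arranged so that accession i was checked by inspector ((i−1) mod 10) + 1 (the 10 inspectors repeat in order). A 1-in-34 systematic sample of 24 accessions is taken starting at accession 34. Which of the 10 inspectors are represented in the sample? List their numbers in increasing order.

Consecutive selections differ by k = 34, so their inspector numbers differ by 34 mod 10 = 4.
gcd(34, 10) = 2, so the sample visits 10/2 = 5 distinct residues mod 10.
Start 34 is inspector 4; the inspectors hit are 2, 4, 6, 8, 10.

2, 4, 6, 8, 10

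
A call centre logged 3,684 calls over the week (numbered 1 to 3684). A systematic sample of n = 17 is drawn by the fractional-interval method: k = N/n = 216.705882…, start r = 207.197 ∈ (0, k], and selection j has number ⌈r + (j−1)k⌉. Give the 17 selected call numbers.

208, 424, 641, 858, 1075, 1291, 1508, 1725, 1941, 2158, 2375, 2591, 2808, 3025, 3242, 3458, 3675

j=1: r + 0k = 207.197 → ⌈·⌉ = 208
j=2: r + 1k = 423.902882… → ⌈·⌉ = 424
j=3: r + 2k = 640.608764… → ⌈·⌉ = 641
j=4: r + 3k = 857.314647… → ⌈·⌉ = 858
j=5: r + 4k = 1074.020529… → ⌈·⌉ = 1075
j=6: r + 5k = 1290.726411… → ⌈·⌉ = 1291
j=7: r + 6k = 1507.432294… → ⌈·⌉ = 1508
j=8: r + 7k = 1724.138176… → ⌈·⌉ = 1725
j=9: r + 8k = 1940.844058… → ⌈·⌉ = 1941
j=10: r + 9k = 2157.549941… → ⌈·⌉ = 2158
j=11: r + 10k = 2374.255823… → ⌈·⌉ = 2375
j=12: r + 11k = 2590.961705… → ⌈·⌉ = 2591
j=13: r + 12k = 2807.667588… → ⌈·⌉ = 2808
j=14: r + 13k = 3024.373470… → ⌈·⌉ = 3025
j=15: r + 14k = 3241.079352… → ⌈·⌉ = 3242
j=16: r + 15k = 3457.785235… → ⌈·⌉ = 3458
j=17: r + 16k = 3674.491117… → ⌈·⌉ = 3675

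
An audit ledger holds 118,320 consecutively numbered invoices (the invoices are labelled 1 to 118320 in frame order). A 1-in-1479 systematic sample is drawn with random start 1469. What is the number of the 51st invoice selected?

k = 1479
51st selection = r + (51−1)·k = 1469 + 50×1479 = 1469 + 73950 = 75419

75419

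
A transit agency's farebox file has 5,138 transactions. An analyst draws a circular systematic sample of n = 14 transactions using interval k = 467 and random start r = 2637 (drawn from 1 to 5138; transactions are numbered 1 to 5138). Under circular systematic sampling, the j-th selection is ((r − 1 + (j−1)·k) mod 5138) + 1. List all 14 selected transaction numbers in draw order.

Selection 1: 2637
Selection 2: 2637 + 467 = 3104
Selection 3: 3104 + 467 = 3571
Selection 4: 3571 + 467 = 4038
Selection 5: 4038 + 467 = 4505
Selection 6: 4505 + 467 = 4972
Selection 7: 4972 + 467 = 5439 → 5439 − 5138 = 301
Selection 8: 301 + 467 = 768
Selection 9: 768 + 467 = 1235
Selection 10: 1235 + 467 = 1702
Selection 11: 1702 + 467 = 2169
Selection 12: 2169 + 467 = 2636
Selection 13: 2636 + 467 = 3103
Selection 14: 3103 + 467 = 3570

2637, 3104, 3571, 4038, 4505, 4972, 301, 768, 1235, 1702, 2169, 2636, 3103, 3570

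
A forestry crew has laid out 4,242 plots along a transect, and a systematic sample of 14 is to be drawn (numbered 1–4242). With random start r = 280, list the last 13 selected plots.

583, 886, 1189, 1492, 1795, 2098, 2401, 2704, 3007, 3310, 3613, 3916, 4219

k = N/n = 4242/14 = 303
2nd selection = 280 + 1×303 = 583
3rd: 583 + 303 = 886
4th: 886 + 303 = 1189
5th: 1189 + 303 = 1492
6th: 1492 + 303 = 1795
7th: 1795 + 303 = 2098
8th: 2098 + 303 = 2401
9th: 2401 + 303 = 2704
10th: 2704 + 303 = 3007
11th: 3007 + 303 = 3310
12th: 3310 + 303 = 3613
13th: 3613 + 303 = 3916
14th: 3916 + 303 = 4219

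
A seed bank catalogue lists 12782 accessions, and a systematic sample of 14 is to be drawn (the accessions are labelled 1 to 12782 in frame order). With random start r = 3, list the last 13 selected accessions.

916, 1829, 2742, 3655, 4568, 5481, 6394, 7307, 8220, 9133, 10046, 10959, 11872

k = N/n = 12782/14 = 913
2nd selection = 3 + 1×913 = 916
3rd: 916 + 913 = 1829
4th: 1829 + 913 = 2742
5th: 2742 + 913 = 3655
6th: 3655 + 913 = 4568
7th: 4568 + 913 = 5481
8th: 5481 + 913 = 6394
9th: 6394 + 913 = 7307
10th: 7307 + 913 = 8220
11th: 8220 + 913 = 9133
12th: 9133 + 913 = 10046
13th: 10046 + 913 = 10959
14th: 10959 + 913 = 11872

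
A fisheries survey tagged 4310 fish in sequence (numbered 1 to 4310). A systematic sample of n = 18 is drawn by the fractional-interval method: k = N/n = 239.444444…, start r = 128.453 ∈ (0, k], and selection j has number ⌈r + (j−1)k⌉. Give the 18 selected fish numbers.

j=1: r + 0k = 128.453 → ⌈·⌉ = 129
j=2: r + 1k = 367.897444… → ⌈·⌉ = 368
j=3: r + 2k = 607.341888… → ⌈·⌉ = 608
j=4: r + 3k = 846.786333… → ⌈·⌉ = 847
j=5: r + 4k = 1086.230777… → ⌈·⌉ = 1087
j=6: r + 5k = 1325.675222… → ⌈·⌉ = 1326
j=7: r + 6k = 1565.119666… → ⌈·⌉ = 1566
j=8: r + 7k = 1804.564111… → ⌈·⌉ = 1805
j=9: r + 8k = 2044.008555… → ⌈·⌉ = 2045
j=10: r + 9k = 2283.453 → ⌈·⌉ = 2284
j=11: r + 10k = 2522.897444… → ⌈·⌉ = 2523
j=12: r + 11k = 2762.341888… → ⌈·⌉ = 2763
j=13: r + 12k = 3001.786333… → ⌈·⌉ = 3002
j=14: r + 13k = 3241.230777… → ⌈·⌉ = 3242
j=15: r + 14k = 3480.675222… → ⌈·⌉ = 3481
j=16: r + 15k = 3720.119666… → ⌈·⌉ = 3721
j=17: r + 16k = 3959.564111… → ⌈·⌉ = 3960
j=18: r + 17k = 4199.008555… → ⌈·⌉ = 4200

129, 368, 608, 847, 1087, 1326, 1566, 1805, 2045, 2284, 2523, 2763, 3002, 3242, 3481, 3721, 3960, 4200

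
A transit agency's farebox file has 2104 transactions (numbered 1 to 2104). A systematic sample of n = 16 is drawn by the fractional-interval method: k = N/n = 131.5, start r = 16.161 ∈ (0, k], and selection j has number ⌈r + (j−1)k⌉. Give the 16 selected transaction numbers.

17, 148, 280, 411, 543, 674, 806, 937, 1069, 1200, 1332, 1463, 1595, 1726, 1858, 1989

j=1: r + 0k = 16.161 → ⌈·⌉ = 17
j=2: r + 1k = 147.661 → ⌈·⌉ = 148
j=3: r + 2k = 279.161 → ⌈·⌉ = 280
j=4: r + 3k = 410.661 → ⌈·⌉ = 411
j=5: r + 4k = 542.161 → ⌈·⌉ = 543
j=6: r + 5k = 673.661 → ⌈·⌉ = 674
j=7: r + 6k = 805.161 → ⌈·⌉ = 806
j=8: r + 7k = 936.661 → ⌈·⌉ = 937
j=9: r + 8k = 1068.161 → ⌈·⌉ = 1069
j=10: r + 9k = 1199.661 → ⌈·⌉ = 1200
j=11: r + 10k = 1331.161 → ⌈·⌉ = 1332
j=12: r + 11k = 1462.661 → ⌈·⌉ = 1463
j=13: r + 12k = 1594.161 → ⌈·⌉ = 1595
j=14: r + 13k = 1725.661 → ⌈·⌉ = 1726
j=15: r + 14k = 1857.161 → ⌈·⌉ = 1858
j=16: r + 15k = 1988.661 → ⌈·⌉ = 1989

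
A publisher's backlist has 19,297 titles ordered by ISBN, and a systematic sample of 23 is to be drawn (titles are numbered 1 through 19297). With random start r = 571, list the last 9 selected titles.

k = N/n = 19297/23 = 839
15th selection = 571 + 14×839 = 12317
16th: 12317 + 839 = 13156
17th: 13156 + 839 = 13995
18th: 13995 + 839 = 14834
19th: 14834 + 839 = 15673
20th: 15673 + 839 = 16512
21st: 16512 + 839 = 17351
22nd: 17351 + 839 = 18190
23rd: 18190 + 839 = 19029

12317, 13156, 13995, 14834, 15673, 16512, 17351, 18190, 19029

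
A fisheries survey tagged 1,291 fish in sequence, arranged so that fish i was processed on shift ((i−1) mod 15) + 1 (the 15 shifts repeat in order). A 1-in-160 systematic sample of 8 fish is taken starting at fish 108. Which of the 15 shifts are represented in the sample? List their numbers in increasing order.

Consecutive selections differ by k = 160, so their shift numbers differ by 160 mod 15 = 10.
gcd(160, 15) = 5, so the sample visits 15/5 = 3 distinct residues mod 15.
Start 108 is shift 3; the shifts hit are 3, 8, 13.

3, 8, 13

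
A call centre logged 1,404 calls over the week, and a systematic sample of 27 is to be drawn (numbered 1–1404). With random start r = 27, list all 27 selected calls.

k = N/n = 1404/27 = 52
call 1: 27
call 2: 27 + 52 = 79
call 3: 79 + 52 = 131
call 4: 131 + 52 = 183
call 5: 183 + 52 = 235
call 6: 235 + 52 = 287
call 7: 287 + 52 = 339
call 8: 339 + 52 = 391
call 9: 391 + 52 = 443
call 10: 443 + 52 = 495
call 11: 495 + 52 = 547
call 12: 547 + 52 = 599
call 13: 599 + 52 = 651
call 14: 651 + 52 = 703
call 15: 703 + 52 = 755
call 16: 755 + 52 = 807
call 17: 807 + 52 = 859
call 18: 859 + 52 = 911
call 19: 911 + 52 = 963
call 20: 963 + 52 = 1015
call 21: 1015 + 52 = 1067
call 22: 1067 + 52 = 1119
call 23: 1119 + 52 = 1171
call 24: 1171 + 52 = 1223
call 25: 1223 + 52 = 1275
call 26: 1275 + 52 = 1327
call 27: 1327 + 52 = 1379

27, 79, 131, 183, 235, 287, 339, 391, 443, 495, 547, 599, 651, 703, 755, 807, 859, 911, 963, 1015, 1067, 1119, 1171, 1223, 1275, 1327, 1379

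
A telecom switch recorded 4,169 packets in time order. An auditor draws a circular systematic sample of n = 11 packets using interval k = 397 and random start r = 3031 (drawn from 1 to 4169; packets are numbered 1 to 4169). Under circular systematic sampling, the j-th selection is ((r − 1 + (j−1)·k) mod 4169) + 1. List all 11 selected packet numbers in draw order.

3031, 3428, 3825, 53, 450, 847, 1244, 1641, 2038, 2435, 2832

Selection 1: 3031
Selection 2: 3031 + 397 = 3428
Selection 3: 3428 + 397 = 3825
Selection 4: 3825 + 397 = 4222 → 4222 − 4169 = 53
Selection 5: 53 + 397 = 450
Selection 6: 450 + 397 = 847
Selection 7: 847 + 397 = 1244
Selection 8: 1244 + 397 = 1641
Selection 9: 1641 + 397 = 2038
Selection 10: 2038 + 397 = 2435
Selection 11: 2435 + 397 = 2832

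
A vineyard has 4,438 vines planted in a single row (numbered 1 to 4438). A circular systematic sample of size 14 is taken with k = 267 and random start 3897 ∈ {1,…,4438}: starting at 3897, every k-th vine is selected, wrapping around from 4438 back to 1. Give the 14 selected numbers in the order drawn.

Selection 1: 3897
Selection 2: 3897 + 267 = 4164
Selection 3: 4164 + 267 = 4431
Selection 4: 4431 + 267 = 4698 → 4698 − 4438 = 260
Selection 5: 260 + 267 = 527
Selection 6: 527 + 267 = 794
Selection 7: 794 + 267 = 1061
Selection 8: 1061 + 267 = 1328
Selection 9: 1328 + 267 = 1595
Selection 10: 1595 + 267 = 1862
Selection 11: 1862 + 267 = 2129
Selection 12: 2129 + 267 = 2396
Selection 13: 2396 + 267 = 2663
Selection 14: 2663 + 267 = 2930

3897, 4164, 4431, 260, 527, 794, 1061, 1328, 1595, 1862, 2129, 2396, 2663, 2930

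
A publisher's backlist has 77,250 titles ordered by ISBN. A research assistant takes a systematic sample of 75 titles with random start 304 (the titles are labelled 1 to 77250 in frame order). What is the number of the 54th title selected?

k = 77250/75 = 1030
54th selection = r + (54−1)·k = 304 + 53×1030 = 304 + 54590 = 54894

54894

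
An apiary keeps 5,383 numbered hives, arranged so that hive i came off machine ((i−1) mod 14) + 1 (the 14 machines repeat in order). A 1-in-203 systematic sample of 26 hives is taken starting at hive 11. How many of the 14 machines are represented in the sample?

Consecutive selections differ by k = 203, so their machine numbers differ by 203 mod 14 = 7.
gcd(203, 14) = 7, so the sample visits 14/7 = 2 distinct residues mod 14.
Start 11 is machine 11; the machines hit are 4, 11.

2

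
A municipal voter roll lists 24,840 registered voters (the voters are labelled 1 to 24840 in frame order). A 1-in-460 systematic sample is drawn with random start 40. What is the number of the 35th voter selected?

15680

k = 460
35th selection = r + (35−1)·k = 40 + 34×460 = 40 + 15640 = 15680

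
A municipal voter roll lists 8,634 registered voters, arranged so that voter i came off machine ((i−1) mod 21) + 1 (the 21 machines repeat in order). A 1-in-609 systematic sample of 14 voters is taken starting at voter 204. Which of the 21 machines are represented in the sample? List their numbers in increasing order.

Consecutive selections differ by k = 609, so their machine numbers differ by 609 mod 21 = 0.
gcd(609, 21) = 21, so the sample visits 21/21 = 1 distinct residues mod 21.
Start 204 is machine 15; the machines hit are 15.

15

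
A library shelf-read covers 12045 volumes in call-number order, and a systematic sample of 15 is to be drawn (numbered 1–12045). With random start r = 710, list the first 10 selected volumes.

k = N/n = 12045/15 = 803
volume 1: 710
volume 2: 710 + 803 = 1513
volume 3: 1513 + 803 = 2316
volume 4: 2316 + 803 = 3119
volume 5: 3119 + 803 = 3922
volume 6: 3922 + 803 = 4725
volume 7: 4725 + 803 = 5528
volume 8: 5528 + 803 = 6331
volume 9: 6331 + 803 = 7134
volume 10: 7134 + 803 = 7937

710, 1513, 2316, 3119, 3922, 4725, 5528, 6331, 7134, 7937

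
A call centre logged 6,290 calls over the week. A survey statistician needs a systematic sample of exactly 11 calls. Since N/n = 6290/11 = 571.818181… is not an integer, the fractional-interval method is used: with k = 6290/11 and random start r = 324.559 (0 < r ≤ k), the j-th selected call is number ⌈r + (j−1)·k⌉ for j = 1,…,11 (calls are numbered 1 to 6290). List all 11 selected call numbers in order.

325, 897, 1469, 2041, 2612, 3184, 3756, 4328, 4900, 5471, 6043

j=1: r + 0k = 324.559 → ⌈·⌉ = 325
j=2: r + 1k = 896.377181… → ⌈·⌉ = 897
j=3: r + 2k = 1468.195363… → ⌈·⌉ = 1469
j=4: r + 3k = 2040.013545… → ⌈·⌉ = 2041
j=5: r + 4k = 2611.831727… → ⌈·⌉ = 2612
j=6: r + 5k = 3183.649909… → ⌈·⌉ = 3184
j=7: r + 6k = 3755.468090… → ⌈·⌉ = 3756
j=8: r + 7k = 4327.286272… → ⌈·⌉ = 4328
j=9: r + 8k = 4899.104454… → ⌈·⌉ = 4900
j=10: r + 9k = 5470.922636… → ⌈·⌉ = 5471
j=11: r + 10k = 6042.740818… → ⌈·⌉ = 6043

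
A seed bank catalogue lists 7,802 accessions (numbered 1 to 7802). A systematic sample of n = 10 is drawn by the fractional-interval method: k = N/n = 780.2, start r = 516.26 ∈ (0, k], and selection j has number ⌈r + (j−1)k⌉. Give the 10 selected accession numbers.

j=1: r + 0k = 516.26 → ⌈·⌉ = 517
j=2: r + 1k = 1296.46 → ⌈·⌉ = 1297
j=3: r + 2k = 2076.66 → ⌈·⌉ = 2077
j=4: r + 3k = 2856.86 → ⌈·⌉ = 2857
j=5: r + 4k = 3637.06 → ⌈·⌉ = 3638
j=6: r + 5k = 4417.26 → ⌈·⌉ = 4418
j=7: r + 6k = 5197.46 → ⌈·⌉ = 5198
j=8: r + 7k = 5977.66 → ⌈·⌉ = 5978
j=9: r + 8k = 6757.86 → ⌈·⌉ = 6758
j=10: r + 9k = 7538.06 → ⌈·⌉ = 7539

517, 1297, 2077, 2857, 3638, 4418, 5198, 5978, 6758, 7539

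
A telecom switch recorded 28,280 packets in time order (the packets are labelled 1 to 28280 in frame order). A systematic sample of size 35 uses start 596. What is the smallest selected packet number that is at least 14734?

k = 28280/35 = 808
Steps past start: ⌈(14734 − 596)/808⌉ = ⌈14138/808⌉ = 18
Selected packet: 596 + 18×808 = 15140

15140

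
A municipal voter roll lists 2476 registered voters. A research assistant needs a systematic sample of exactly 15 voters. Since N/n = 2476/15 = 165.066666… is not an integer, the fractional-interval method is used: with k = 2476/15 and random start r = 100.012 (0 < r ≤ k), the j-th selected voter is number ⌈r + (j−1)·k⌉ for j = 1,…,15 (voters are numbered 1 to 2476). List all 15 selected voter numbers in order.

j=1: r + 0k = 100.012 → ⌈·⌉ = 101
j=2: r + 1k = 265.078666… → ⌈·⌉ = 266
j=3: r + 2k = 430.145333… → ⌈·⌉ = 431
j=4: r + 3k = 595.212 → ⌈·⌉ = 596
j=5: r + 4k = 760.278666… → ⌈·⌉ = 761
j=6: r + 5k = 925.345333… → ⌈·⌉ = 926
j=7: r + 6k = 1090.412 → ⌈·⌉ = 1091
j=8: r + 7k = 1255.478666… → ⌈·⌉ = 1256
j=9: r + 8k = 1420.545333… → ⌈·⌉ = 1421
j=10: r + 9k = 1585.612 → ⌈·⌉ = 1586
j=11: r + 10k = 1750.678666… → ⌈·⌉ = 1751
j=12: r + 11k = 1915.745333… → ⌈·⌉ = 1916
j=13: r + 12k = 2080.812 → ⌈·⌉ = 2081
j=14: r + 13k = 2245.878666… → ⌈·⌉ = 2246
j=15: r + 14k = 2410.945333… → ⌈·⌉ = 2411

101, 266, 431, 596, 761, 926, 1091, 1256, 1421, 1586, 1751, 1916, 2081, 2246, 2411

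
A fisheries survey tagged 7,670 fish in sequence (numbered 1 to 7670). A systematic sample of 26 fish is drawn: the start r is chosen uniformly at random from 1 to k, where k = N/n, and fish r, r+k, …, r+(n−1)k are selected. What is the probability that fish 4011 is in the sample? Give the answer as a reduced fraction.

1/295

k = 7670/26 = 295.
Fish 4011 is selected iff r ≡ 4011 (mod 295); exactly one such r in {1,…,295}.
Inclusion probability = 1/295.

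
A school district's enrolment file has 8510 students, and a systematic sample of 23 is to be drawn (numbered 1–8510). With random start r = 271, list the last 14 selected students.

k = N/n = 8510/23 = 370
10th selection = 271 + 9×370 = 3601
11th: 3601 + 370 = 3971
12th: 3971 + 370 = 4341
13th: 4341 + 370 = 4711
14th: 4711 + 370 = 5081
15th: 5081 + 370 = 5451
16th: 5451 + 370 = 5821
17th: 5821 + 370 = 6191
18th: 6191 + 370 = 6561
19th: 6561 + 370 = 6931
20th: 6931 + 370 = 7301
21st: 7301 + 370 = 7671
22nd: 7671 + 370 = 8041
23rd: 8041 + 370 = 8411

3601, 3971, 4341, 4711, 5081, 5451, 5821, 6191, 6561, 6931, 7301, 7671, 8041, 8411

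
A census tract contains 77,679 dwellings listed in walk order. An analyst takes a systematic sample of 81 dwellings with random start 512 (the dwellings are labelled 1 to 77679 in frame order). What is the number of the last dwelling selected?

k = 77679/81 = 959
81st selection = r + (81−1)·k = 512 + 80×959 = 512 + 76720 = 77232

77232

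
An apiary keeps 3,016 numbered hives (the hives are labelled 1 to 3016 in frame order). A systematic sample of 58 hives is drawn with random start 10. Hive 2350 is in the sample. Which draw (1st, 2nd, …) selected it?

k = 3016/58 = 52
position = (2350 − 10)/52 + 1 = 2340/52 + 1 = 45 + 1 = 46

46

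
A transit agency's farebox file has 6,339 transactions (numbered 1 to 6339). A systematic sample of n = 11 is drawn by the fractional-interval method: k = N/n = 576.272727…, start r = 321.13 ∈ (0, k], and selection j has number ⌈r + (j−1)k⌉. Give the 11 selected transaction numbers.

322, 898, 1474, 2050, 2627, 3203, 3779, 4356, 4932, 5508, 6084

j=1: r + 0k = 321.13 → ⌈·⌉ = 322
j=2: r + 1k = 897.402727… → ⌈·⌉ = 898
j=3: r + 2k = 1473.675454… → ⌈·⌉ = 1474
j=4: r + 3k = 2049.948181… → ⌈·⌉ = 2050
j=5: r + 4k = 2626.220909… → ⌈·⌉ = 2627
j=6: r + 5k = 3202.493636… → ⌈·⌉ = 3203
j=7: r + 6k = 3778.766363… → ⌈·⌉ = 3779
j=8: r + 7k = 4355.039090… → ⌈·⌉ = 4356
j=9: r + 8k = 4931.311818… → ⌈·⌉ = 4932
j=10: r + 9k = 5507.584545… → ⌈·⌉ = 5508
j=11: r + 10k = 6083.857272… → ⌈·⌉ = 6084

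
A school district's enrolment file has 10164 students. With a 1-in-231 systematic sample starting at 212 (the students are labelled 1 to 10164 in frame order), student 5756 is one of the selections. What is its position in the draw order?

25

k = 231
position = (5756 − 212)/231 + 1 = 5544/231 + 1 = 24 + 1 = 25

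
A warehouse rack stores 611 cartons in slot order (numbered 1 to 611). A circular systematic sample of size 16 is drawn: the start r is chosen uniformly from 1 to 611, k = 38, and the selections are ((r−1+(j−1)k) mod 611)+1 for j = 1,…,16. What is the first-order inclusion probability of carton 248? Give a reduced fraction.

For each position j, as r ranges over 1…611 the j-th selection hits every carton exactly once, so carton 248 is selected for exactly 16 of the 611 starts.
Inclusion probability = 16/611.

16/611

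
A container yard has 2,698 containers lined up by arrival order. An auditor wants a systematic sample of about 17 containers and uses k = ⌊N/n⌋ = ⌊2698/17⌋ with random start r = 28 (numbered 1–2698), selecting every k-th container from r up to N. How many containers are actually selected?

k = ⌊2698/17⌋ = 158
Achieved size = ⌊(2698 − 28)/158⌋ + 1 = ⌊2670/158⌋ + 1 = 16 + 1 = 17
(last selection: 28 + 16×158 = 2556 ≤ 2698; next would be 2714 > 2698)

17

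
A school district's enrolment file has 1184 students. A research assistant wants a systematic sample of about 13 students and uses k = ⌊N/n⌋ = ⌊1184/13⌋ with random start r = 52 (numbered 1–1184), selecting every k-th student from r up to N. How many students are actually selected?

13

k = ⌊1184/13⌋ = 91
Achieved size = ⌊(1184 − 52)/91⌋ + 1 = ⌊1132/91⌋ + 1 = 12 + 1 = 13
(last selection: 52 + 12×91 = 1144 ≤ 1184; next would be 1235 > 1184)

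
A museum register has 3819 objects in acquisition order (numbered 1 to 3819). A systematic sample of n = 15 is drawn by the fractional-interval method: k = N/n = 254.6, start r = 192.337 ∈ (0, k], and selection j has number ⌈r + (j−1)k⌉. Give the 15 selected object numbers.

193, 447, 702, 957, 1211, 1466, 1720, 1975, 2230, 2484, 2739, 2993, 3248, 3503, 3757

j=1: r + 0k = 192.337 → ⌈·⌉ = 193
j=2: r + 1k = 446.937 → ⌈·⌉ = 447
j=3: r + 2k = 701.537 → ⌈·⌉ = 702
j=4: r + 3k = 956.137 → ⌈·⌉ = 957
j=5: r + 4k = 1210.737 → ⌈·⌉ = 1211
j=6: r + 5k = 1465.337 → ⌈·⌉ = 1466
j=7: r + 6k = 1719.937 → ⌈·⌉ = 1720
j=8: r + 7k = 1974.537 → ⌈·⌉ = 1975
j=9: r + 8k = 2229.137 → ⌈·⌉ = 2230
j=10: r + 9k = 2483.737 → ⌈·⌉ = 2484
j=11: r + 10k = 2738.337 → ⌈·⌉ = 2739
j=12: r + 11k = 2992.937 → ⌈·⌉ = 2993
j=13: r + 12k = 3247.537 → ⌈·⌉ = 3248
j=14: r + 13k = 3502.137 → ⌈·⌉ = 3503
j=15: r + 14k = 3756.737 → ⌈·⌉ = 3757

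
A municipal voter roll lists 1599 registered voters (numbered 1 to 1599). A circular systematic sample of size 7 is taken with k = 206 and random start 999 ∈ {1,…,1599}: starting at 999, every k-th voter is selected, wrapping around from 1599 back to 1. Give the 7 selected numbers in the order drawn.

999, 1205, 1411, 18, 224, 430, 636

Selection 1: 999
Selection 2: 999 + 206 = 1205
Selection 3: 1205 + 206 = 1411
Selection 4: 1411 + 206 = 1617 → 1617 − 1599 = 18
Selection 5: 18 + 206 = 224
Selection 6: 224 + 206 = 430
Selection 7: 430 + 206 = 636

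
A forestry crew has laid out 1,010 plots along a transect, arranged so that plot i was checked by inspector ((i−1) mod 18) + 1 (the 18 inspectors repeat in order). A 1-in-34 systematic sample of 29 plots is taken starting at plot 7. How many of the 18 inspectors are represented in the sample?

Consecutive selections differ by k = 34, so their inspector numbers differ by 34 mod 18 = 16.
gcd(34, 18) = 2, so the sample visits 18/2 = 9 distinct residues mod 18.
Start 7 is inspector 7; the inspectors hit are 1, 3, 5, 7, 9, 11, 13, 15, 17.

9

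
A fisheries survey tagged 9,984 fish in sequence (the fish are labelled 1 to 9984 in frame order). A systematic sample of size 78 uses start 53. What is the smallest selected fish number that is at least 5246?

5301

k = 9984/78 = 128
Steps past start: ⌈(5246 − 53)/128⌉ = ⌈5193/128⌉ = 41
Selected fish: 53 + 41×128 = 5301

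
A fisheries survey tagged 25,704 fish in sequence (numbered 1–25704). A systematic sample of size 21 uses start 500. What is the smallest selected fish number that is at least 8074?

9068

k = 25704/21 = 1224
Steps past start: ⌈(8074 − 500)/1224⌉ = ⌈7574/1224⌉ = 7
Selected fish: 500 + 7×1224 = 9068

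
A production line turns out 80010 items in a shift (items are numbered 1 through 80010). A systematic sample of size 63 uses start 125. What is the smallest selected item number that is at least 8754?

k = 80010/63 = 1270
Steps past start: ⌈(8754 − 125)/1270⌉ = ⌈8629/1270⌉ = 7
Selected item: 125 + 7×1270 = 9015

9015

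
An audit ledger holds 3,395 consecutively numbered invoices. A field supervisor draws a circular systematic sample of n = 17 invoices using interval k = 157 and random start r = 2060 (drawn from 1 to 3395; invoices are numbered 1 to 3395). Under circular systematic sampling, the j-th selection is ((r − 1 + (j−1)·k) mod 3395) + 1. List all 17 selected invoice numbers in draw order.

Selection 1: 2060
Selection 2: 2060 + 157 = 2217
Selection 3: 2217 + 157 = 2374
Selection 4: 2374 + 157 = 2531
Selection 5: 2531 + 157 = 2688
Selection 6: 2688 + 157 = 2845
Selection 7: 2845 + 157 = 3002
Selection 8: 3002 + 157 = 3159
Selection 9: 3159 + 157 = 3316
Selection 10: 3316 + 157 = 3473 → 3473 − 3395 = 78
Selection 11: 78 + 157 = 235
Selection 12: 235 + 157 = 392
Selection 13: 392 + 157 = 549
Selection 14: 549 + 157 = 706
Selection 15: 706 + 157 = 863
Selection 16: 863 + 157 = 1020
Selection 17: 1020 + 157 = 1177

2060, 2217, 2374, 2531, 2688, 2845, 3002, 3159, 3316, 78, 235, 392, 549, 706, 863, 1020, 1177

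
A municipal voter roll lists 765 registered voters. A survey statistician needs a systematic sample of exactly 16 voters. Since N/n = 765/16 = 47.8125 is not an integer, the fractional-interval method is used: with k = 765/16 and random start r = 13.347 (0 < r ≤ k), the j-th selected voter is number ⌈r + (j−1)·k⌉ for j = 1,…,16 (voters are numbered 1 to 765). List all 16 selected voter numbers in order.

14, 62, 109, 157, 205, 253, 301, 349, 396, 444, 492, 540, 588, 635, 683, 731

j=1: r + 0k = 13.347 → ⌈·⌉ = 14
j=2: r + 1k = 61.1595 → ⌈·⌉ = 62
j=3: r + 2k = 108.972 → ⌈·⌉ = 109
j=4: r + 3k = 156.7845 → ⌈·⌉ = 157
j=5: r + 4k = 204.597 → ⌈·⌉ = 205
j=6: r + 5k = 252.4095 → ⌈·⌉ = 253
j=7: r + 6k = 300.222 → ⌈·⌉ = 301
j=8: r + 7k = 348.0345 → ⌈·⌉ = 349
j=9: r + 8k = 395.847 → ⌈·⌉ = 396
j=10: r + 9k = 443.6595 → ⌈·⌉ = 444
j=11: r + 10k = 491.472 → ⌈·⌉ = 492
j=12: r + 11k = 539.2845 → ⌈·⌉ = 540
j=13: r + 12k = 587.097 → ⌈·⌉ = 588
j=14: r + 13k = 634.9095 → ⌈·⌉ = 635
j=15: r + 14k = 682.722 → ⌈·⌉ = 683
j=16: r + 15k = 730.5345 → ⌈·⌉ = 731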